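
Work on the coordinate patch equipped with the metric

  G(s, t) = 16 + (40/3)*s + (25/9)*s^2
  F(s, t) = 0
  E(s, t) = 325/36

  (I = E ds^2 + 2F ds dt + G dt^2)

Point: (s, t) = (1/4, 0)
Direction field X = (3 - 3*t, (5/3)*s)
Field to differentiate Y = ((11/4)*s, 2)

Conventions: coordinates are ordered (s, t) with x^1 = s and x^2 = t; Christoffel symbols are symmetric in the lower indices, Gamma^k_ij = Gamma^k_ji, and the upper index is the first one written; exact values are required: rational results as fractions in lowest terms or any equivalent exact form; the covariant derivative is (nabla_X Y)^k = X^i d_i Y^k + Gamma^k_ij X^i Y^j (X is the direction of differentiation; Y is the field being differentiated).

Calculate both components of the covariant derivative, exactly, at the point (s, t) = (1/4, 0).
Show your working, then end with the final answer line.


E = 325/36, F = 0, G = 2809/144 at the point
E_s = 0, E_t = 0, F_s = 0, F_t = 0, G_s = 265/18, G_t = 0
EG - F^2 = 912925/5184;  g^inv = (5184/912925) * [[2809/144, 0], [0, 325/36]]
first-kind symbols [ij,l] = (1/2)(d_i g_jl + d_j g_il - d_l g_ij): [ss,s] = E_s/2 = 0, [ss,t] = F_s - E_t/2 = 0, [st,s] = E_t/2 = 0, [st,t] = G_s/2 = 265/36, [tt,s] = F_t - G_s/2 = -265/36, [tt,t] = G_t/2 = 0
Gamma^s_ij = (G*[ij,s] - F*[ij,t])/(EG - F^2), Gamma^t_ij = (E*[ij,t] - F*[ij,s])/(EG - F^2)
Gamma_sss = 0, Gamma_sst = 0, Gamma_stt = -53/65, Gamma_tss = 0, Gamma_tst = 20/53, Gamma_ttt = 0
X = (3, 5/12), Y = (11/16, 2) at the point

Answer: (nabla_X Y)^s = 1181/156, (nabla_X Y)^t = 6035/2544


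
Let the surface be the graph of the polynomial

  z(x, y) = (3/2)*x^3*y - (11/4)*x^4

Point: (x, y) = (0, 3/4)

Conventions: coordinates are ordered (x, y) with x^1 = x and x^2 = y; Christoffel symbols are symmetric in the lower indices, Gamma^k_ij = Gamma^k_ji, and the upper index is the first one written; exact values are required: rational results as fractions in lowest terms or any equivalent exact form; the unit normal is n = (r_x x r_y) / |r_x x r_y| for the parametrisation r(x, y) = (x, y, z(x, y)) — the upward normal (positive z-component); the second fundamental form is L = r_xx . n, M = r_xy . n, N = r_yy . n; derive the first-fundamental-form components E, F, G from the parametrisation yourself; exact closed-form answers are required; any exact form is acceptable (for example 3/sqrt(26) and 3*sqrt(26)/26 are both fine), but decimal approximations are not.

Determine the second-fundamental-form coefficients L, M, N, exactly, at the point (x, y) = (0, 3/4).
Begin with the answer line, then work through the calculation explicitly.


Answer: L = 0, M = 0, N = 0

z_x = 0, z_y = 0, z_xx = 0, z_xy = 0, z_yy = 0
E = 1, F = 0, G = 1; answer radicand W^2 = 1
unnormalised second-form numerators: l = 0, m = 0, n = 0; L = l/sqrt(1), and similarly M = m/sqrt(W^2), N = n/sqrt(W^2)


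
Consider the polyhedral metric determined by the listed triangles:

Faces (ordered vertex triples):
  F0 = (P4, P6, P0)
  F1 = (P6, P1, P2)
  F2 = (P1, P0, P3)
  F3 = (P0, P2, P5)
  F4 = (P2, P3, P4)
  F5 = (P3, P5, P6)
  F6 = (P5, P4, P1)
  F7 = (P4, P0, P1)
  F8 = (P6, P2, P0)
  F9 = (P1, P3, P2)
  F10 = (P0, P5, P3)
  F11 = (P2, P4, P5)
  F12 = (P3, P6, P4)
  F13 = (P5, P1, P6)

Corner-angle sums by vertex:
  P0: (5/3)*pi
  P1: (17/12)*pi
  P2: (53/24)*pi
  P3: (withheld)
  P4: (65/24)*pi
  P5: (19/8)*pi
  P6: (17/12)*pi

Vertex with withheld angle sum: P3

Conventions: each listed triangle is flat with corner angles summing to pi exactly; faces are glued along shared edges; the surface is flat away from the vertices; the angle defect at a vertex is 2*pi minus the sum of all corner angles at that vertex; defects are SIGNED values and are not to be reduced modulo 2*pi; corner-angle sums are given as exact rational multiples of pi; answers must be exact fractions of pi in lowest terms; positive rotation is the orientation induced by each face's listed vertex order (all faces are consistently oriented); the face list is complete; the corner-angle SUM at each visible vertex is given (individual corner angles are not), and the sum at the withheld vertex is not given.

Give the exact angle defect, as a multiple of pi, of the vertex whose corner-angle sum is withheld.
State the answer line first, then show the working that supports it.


Answer: defect(P3) = (-5/24)*pi

V = 7, E = 21, F = 14; chi = V - E + F = 0
Gauss-Bonnet: total defect = 2*pi*chi = 0; visible defects sum to (5/24)*pi


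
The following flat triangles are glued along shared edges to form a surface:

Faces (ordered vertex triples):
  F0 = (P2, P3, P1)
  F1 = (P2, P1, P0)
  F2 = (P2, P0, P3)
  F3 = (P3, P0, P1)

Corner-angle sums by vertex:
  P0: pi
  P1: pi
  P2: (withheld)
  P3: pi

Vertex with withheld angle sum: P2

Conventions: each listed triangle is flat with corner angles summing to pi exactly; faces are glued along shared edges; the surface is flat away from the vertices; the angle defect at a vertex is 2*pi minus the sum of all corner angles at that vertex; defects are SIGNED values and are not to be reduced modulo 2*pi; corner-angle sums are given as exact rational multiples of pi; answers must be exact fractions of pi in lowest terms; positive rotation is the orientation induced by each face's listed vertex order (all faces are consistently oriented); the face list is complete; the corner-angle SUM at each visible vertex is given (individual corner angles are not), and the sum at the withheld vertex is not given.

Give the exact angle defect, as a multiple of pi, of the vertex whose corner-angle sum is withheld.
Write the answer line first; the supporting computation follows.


Answer: defect(P2) = pi

V = 4, E = 6, F = 4; chi = V - E + F = 2
Gauss-Bonnet: total defect = 2*pi*chi = 4*pi; visible defects sum to 3*pi


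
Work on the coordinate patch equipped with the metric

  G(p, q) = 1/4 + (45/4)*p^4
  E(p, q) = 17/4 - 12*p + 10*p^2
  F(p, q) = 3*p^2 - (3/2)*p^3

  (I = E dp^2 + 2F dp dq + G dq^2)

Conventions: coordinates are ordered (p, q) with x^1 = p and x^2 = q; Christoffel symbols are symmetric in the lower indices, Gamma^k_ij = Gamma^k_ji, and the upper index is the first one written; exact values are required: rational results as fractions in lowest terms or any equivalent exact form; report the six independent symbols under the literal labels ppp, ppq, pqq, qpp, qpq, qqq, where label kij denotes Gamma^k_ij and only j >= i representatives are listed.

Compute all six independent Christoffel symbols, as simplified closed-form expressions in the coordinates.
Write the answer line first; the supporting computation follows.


Answer: Gamma_ppp = (1692*p^5 - 720*p^4 - 288*p^3 + 40*p - 24)/(1764*p^6 - 2016*p^5 + 621*p^4 + 40*p^2 - 48*p + 17), Gamma_ppq = (540*p^6 - 1080*p^5)/(1764*p^6 - 2016*p^5 + 621*p^4 + 40*p^2 - 48*p + 17), Gamma_pqq = (-4050*p^7 - 90*p^3)/(1764*p^6 - 2016*p^5 + 621*p^4 + 40*p^2 - 48*p + 17), Gamma_qpp = (-480*p^4 + 1200*p^3 - 1170*p^2 + 408*p)/(1764*p^6 - 2016*p^5 + 621*p^4 + 40*p^2 - 48*p + 17), Gamma_qpq = (3600*p^5 - 4320*p^4 + 1530*p^3)/(1764*p^6 - 2016*p^5 + 621*p^4 + 40*p^2 - 48*p + 17), Gamma_qqq = (-540*p^6 + 1080*p^5)/(1764*p^6 - 2016*p^5 + 621*p^4 + 40*p^2 - 48*p + 17)

E = 17/4 - 12*p + 10*p^2; F = 3*p^2 - (3/2)*p^3; G = 1/4 + (45/4)*p^4
Gamma^k_ij = (1/2) g^{kl} (d_i g_jl + d_j g_il - d_l g_ij), with g^inv = (1/(EG-F^2)) [[G, -F], [-F, E]]
first partials: E_p = -12 + 20*p, E_q = 0, F_p = 6*p - (9/2)*p^2, F_q = 0, G_p = 45*p^3, G_q = 0
D = EG - F^2 = 17/16 - 3*p + (5/2)*p^2 + (621/16)*p^4 - 126*p^5 + (441/4)*p^6
expanded: Gamma^p_pp = (G E_p - 2F F_p + F E_q)/(2D), Gamma^p_pq = (G E_q - F G_p)/(2D), Gamma^p_qq = (2G F_q - G G_p - F G_q)/(2D), Gamma^q_pp = (2E F_p - E E_q - F E_p)/(2D), Gamma^q_pq = (E G_p - F E_q)/(2D), Gamma^q_qq = (E G_q - 2F F_q + F G_p)/(2D); substitute and cancel common factors


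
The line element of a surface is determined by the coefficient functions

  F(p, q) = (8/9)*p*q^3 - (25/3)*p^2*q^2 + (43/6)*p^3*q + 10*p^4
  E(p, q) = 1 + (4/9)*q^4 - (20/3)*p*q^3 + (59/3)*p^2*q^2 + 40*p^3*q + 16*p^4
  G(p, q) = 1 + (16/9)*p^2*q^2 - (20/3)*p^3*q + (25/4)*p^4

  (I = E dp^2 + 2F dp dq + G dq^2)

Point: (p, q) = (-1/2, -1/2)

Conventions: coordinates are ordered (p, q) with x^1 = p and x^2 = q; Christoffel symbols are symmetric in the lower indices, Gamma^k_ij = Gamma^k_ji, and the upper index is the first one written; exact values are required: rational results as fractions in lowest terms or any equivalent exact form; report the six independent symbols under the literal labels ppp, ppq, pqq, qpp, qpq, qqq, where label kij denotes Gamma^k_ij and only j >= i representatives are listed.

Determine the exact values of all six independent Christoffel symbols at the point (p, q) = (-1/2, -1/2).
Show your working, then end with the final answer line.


E = 769/144, F = 175/288, G = 625/576 at the point
E_p = -325/12, E_q = -275/36, F_p = -823/144, F_q = 41/48, G_p = -77/72, G_q = 7/18
EG - F^2 = 3125/576;  g^inv = (576/3125) * [[625/576, -175/288], [-175/288, 769/144]]
first-kind symbols [ij,l] = (1/2)(d_i g_jl + d_j g_il - d_l g_ij): [pp,p] = E_p/2 = -325/24, [pp,q] = F_p - E_q/2 = -91/48, [pq,p] = E_q/2 = -275/72, [pq,q] = G_p/2 = -77/144, [qq,p] = F_q - G_p/2 = 25/18, [qq,q] = G_q/2 = 7/36
Gamma^p_ij = (G*[ij,p] - F*[ij,q])/(EG - F^2), Gamma^q_ij = (E*[ij,q] - F*[ij,p])/(EG - F^2)

Answer: Gamma_ppp = -312/125, Gamma_ppq = -88/125, Gamma_pqq = 32/125, Gamma_qpp = -1092/3125, Gamma_qpq = -308/3125, Gamma_qqq = 112/3125


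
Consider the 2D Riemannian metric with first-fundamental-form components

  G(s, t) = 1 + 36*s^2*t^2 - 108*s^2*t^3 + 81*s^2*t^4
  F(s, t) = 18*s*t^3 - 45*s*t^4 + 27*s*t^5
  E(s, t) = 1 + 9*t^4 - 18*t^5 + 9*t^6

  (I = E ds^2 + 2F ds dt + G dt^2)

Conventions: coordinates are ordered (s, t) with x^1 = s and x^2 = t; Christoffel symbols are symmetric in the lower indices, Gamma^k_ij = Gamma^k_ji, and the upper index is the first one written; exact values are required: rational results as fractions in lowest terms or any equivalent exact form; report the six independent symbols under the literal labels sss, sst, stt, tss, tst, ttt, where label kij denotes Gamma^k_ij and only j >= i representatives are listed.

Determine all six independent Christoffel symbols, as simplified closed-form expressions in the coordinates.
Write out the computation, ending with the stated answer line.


E = 1 + 9*t^4 - 18*t^5 + 9*t^6; F = 18*s*t^3 - 45*s*t^4 + 27*s*t^5; G = 1 + 36*s^2*t^2 - 108*s^2*t^3 + 81*s^2*t^4
Gamma^k_ij = (1/2) g^{kl} (d_i g_jl + d_j g_il - d_l g_ij), with g^inv = (1/(EG-F^2)) [[G, -F], [-F, E]]
first partials: E_s = 0, E_t = 36*t^3 - 90*t^4 + 54*t^5, F_s = 18*t^3 - 45*t^4 + 27*t^5, F_t = 54*s*t^2 - 180*s*t^3 + 135*s*t^4, G_s = 72*s*t^2 - 216*s*t^3 + 162*s*t^4, G_t = 72*s^2*t - 324*s^2*t^2 + 324*s^2*t^3
D = EG - F^2 = 1 + 9*t^4 + 36*s^2*t^2 - 18*t^5 - 108*s^2*t^3 + 9*t^6 + 81*s^2*t^4
expanded: Gamma^s_ss = (G E_s - 2F F_s + F E_t)/(2D), Gamma^s_st = (G E_t - F G_s)/(2D), Gamma^s_tt = (2G F_t - G G_s - F G_t)/(2D), Gamma^t_ss = (2E F_s - E E_t - F E_s)/(2D), Gamma^t_st = (E G_s - F E_t)/(2D), Gamma^t_tt = (E G_t - 2F F_t + F G_s)/(2D); substitute and cancel common factors

Answer: Gamma_sss = 0, Gamma_sst = (27*t^5 - 45*t^4 + 18*t^3)/(81*s^2*t^4 - 108*s^2*t^3 + 36*s^2*t^2 + 9*t^6 - 18*t^5 + 9*t^4 + 1), Gamma_stt = (54*s*t^4 - 72*s*t^3 + 18*s*t^2)/(81*s^2*t^4 - 108*s^2*t^3 + 36*s^2*t^2 + 9*t^6 - 18*t^5 + 9*t^4 + 1), Gamma_tss = 0, Gamma_tst = (81*s*t^4 - 108*s*t^3 + 36*s*t^2)/(81*s^2*t^4 - 108*s^2*t^3 + 36*s^2*t^2 + 9*t^6 - 18*t^5 + 9*t^4 + 1), Gamma_ttt = (162*s^2*t^3 - 162*s^2*t^2 + 36*s^2*t)/(81*s^2*t^4 - 108*s^2*t^3 + 36*s^2*t^2 + 9*t^6 - 18*t^5 + 9*t^4 + 1)


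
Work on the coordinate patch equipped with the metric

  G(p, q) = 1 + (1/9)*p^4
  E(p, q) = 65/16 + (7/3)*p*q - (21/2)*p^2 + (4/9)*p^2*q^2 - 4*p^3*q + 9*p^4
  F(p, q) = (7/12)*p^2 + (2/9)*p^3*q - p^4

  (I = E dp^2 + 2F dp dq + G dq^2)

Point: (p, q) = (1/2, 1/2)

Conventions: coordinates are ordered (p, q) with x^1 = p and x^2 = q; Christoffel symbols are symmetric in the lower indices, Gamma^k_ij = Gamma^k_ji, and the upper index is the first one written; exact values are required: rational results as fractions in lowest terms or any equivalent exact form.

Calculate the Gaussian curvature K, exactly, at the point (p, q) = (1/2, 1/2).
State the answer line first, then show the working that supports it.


Answer: K = -2304/116281

E = 85/36, F = 7/72, G = 145/144, EG - F^2 = 341/144 at the point
E_p = -56/9, E_q = 7/9, F_p = 1/6, F_q = 1/36, G_p = 1/18, G_q = 0
E_qq = 2/9, F_pq = 1/6, G_pp = 1/3
Compute both Brioschi determinants and normalise by (EG - F^2)^2.
M1 = [[-E_qq/2 + F_pq - G_pp/2, E_p/2, F_p - E_q/2], [F_q - G_p/2, E, F], [G_q/2, F, G]] = [[-1/9, -28/9, -2/9], [0, 85/36, 7/72], [0, 7/72, 145/144]]; det M1 = -341/1296
M2 = [[0, E_q/2, G_p/2], [E_q/2, E, F], [G_p/2, F, G]] = [[0, 7/18, 1/36], [7/18, 85/36, 7/72], [1/36, 7/72, 145/144]]; det M2 = -197/1296
det M1 - det M2 = -1/9; K = -1/9 / (341/144)^2 = -2304/116281


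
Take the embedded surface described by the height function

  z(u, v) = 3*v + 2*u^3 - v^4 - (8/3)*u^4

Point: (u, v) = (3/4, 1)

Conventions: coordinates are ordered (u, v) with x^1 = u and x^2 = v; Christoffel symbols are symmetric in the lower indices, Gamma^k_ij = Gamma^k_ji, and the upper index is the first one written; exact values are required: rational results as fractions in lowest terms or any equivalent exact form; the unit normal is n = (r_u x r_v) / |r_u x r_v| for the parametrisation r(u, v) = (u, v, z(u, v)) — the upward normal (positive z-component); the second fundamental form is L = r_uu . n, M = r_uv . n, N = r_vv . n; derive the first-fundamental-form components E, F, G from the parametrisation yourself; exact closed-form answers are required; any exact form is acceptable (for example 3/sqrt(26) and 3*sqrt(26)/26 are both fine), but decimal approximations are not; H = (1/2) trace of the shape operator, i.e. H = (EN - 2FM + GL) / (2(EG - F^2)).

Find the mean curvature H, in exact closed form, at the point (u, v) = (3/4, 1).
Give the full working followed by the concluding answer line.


z_u = -9/8, z_v = -1, z_uu = -9, z_uv = 0, z_vv = -12
E = 145/64, F = 9/8, G = 2; answer radicand W^2 = 209/64
unnormalised second-form numerators: l = -9, m = 0, n = -12; L = l/sqrt(209/64), and similarly M = m/sqrt(W^2), N = n/sqrt(W^2)
H = (E*n - 2*F*m + G*l) / (2*(EG - F^2)*sqrt(W^2)); E*n - 2*F*m + G*l = -723/16, EG - F^2 = 209/64, so H = (-1446/209)/sqrt(209/64)

Answer: H = -11568*sqrt(209)/43681


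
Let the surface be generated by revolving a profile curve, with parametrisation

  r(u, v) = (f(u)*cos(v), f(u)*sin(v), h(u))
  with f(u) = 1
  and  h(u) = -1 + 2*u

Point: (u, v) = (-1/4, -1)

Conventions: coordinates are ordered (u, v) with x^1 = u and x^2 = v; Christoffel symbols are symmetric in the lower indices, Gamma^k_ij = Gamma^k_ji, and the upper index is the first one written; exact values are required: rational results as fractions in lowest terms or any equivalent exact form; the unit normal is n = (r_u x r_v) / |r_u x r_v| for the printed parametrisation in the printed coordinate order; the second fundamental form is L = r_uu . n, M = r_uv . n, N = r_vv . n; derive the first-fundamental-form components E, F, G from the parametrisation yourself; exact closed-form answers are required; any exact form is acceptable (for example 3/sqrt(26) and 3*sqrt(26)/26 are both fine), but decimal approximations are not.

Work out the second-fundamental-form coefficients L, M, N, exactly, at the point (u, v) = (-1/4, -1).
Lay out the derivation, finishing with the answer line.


f = 1, f' = 0, f'' = 0, h' = 2, h'' = 0
E = 4, F = 0, G = 1; answer radicand W^2 = 4
unnormalised second-form numerators: l = 0, m = 0, n = 2; L = l/sqrt(4), and similarly M = m/sqrt(W^2), N = n/sqrt(W^2)

Answer: L = 0, M = 0, N = 1


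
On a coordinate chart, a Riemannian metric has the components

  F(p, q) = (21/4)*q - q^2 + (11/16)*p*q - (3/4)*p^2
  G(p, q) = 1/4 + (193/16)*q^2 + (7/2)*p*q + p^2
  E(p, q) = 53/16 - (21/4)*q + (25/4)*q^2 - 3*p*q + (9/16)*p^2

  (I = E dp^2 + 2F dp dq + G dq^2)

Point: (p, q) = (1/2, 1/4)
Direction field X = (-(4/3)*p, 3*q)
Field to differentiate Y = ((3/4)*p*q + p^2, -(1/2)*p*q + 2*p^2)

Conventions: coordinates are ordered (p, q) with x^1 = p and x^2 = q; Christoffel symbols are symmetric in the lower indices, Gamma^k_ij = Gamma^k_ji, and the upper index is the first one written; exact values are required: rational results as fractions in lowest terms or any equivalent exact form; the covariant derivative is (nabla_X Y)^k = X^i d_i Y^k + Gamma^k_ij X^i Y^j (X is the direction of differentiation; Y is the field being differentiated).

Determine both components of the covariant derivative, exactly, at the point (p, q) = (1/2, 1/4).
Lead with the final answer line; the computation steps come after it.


Answer: (nabla_X Y)^p = 15107/228870, (nabla_X Y)^q = -769081/610320

E = 69/32, F = 147/128, G = 433/256 at the point
E_p = -3/16, E_q = -29/8, F_p = -37/64, F_q = 163/32, G_p = 15/8, G_q = 249/32
EG - F^2 = 38145/16384;  g^inv = (16384/38145) * [[433/256, -147/128], [-147/128, 69/32]]
first-kind symbols [ij,l] = (1/2)(d_i g_jl + d_j g_il - d_l g_ij): [pp,p] = E_p/2 = -3/32, [pp,q] = F_p - E_q/2 = 79/64, [pq,p] = E_q/2 = -29/16, [pq,q] = G_p/2 = 15/16, [qq,p] = F_q - G_p/2 = 133/32, [qq,q] = G_q/2 = 249/64
Gamma^p_ij = (G*[ij,p] - F*[ij,q])/(EG - F^2), Gamma^q_ij = (E*[ij,q] - F*[ij,p])/(EG - F^2)
Gamma_ppp = -8608/12715, Gamma_ppq = -67868/38145, Gamma_pqq = 41972/38145, Gamma_qpp = 15124/12715, Gamma_qpq = 22408/12715, Gamma_qqq = 19748/12715
X = (-2/3, 3/4), Y = (11/32, 7/16) at the point


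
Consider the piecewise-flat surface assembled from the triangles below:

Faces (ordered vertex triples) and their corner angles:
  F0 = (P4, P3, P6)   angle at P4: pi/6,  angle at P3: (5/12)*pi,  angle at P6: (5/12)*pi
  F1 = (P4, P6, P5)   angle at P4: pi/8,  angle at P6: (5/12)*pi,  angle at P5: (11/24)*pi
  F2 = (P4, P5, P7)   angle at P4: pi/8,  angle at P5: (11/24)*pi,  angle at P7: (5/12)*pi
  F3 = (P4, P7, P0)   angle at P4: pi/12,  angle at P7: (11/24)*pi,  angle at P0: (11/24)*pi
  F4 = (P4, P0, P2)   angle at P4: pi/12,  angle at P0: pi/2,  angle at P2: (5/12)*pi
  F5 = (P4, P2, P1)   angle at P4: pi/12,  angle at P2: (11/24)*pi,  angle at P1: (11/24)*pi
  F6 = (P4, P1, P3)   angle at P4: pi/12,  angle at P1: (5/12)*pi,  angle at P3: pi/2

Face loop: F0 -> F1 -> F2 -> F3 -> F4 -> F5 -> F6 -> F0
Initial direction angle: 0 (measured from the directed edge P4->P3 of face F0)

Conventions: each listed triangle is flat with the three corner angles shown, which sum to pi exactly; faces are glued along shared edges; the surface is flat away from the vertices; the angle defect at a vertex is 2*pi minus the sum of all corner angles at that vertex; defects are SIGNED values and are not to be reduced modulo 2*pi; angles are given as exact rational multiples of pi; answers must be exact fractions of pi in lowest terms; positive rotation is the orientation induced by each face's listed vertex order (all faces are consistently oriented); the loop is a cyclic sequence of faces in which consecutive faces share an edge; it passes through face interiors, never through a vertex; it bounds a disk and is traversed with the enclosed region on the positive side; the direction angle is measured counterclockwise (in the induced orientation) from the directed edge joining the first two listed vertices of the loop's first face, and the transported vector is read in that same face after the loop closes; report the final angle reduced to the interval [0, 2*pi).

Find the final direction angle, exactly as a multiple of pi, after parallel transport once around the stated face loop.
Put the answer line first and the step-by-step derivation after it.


Answer: final direction angle = (5/4)*pi

enclosed vertex P4: corner angles sum to (3/4)*pi, defect = 2*pi - (3/4)*pi = (5/4)*pi
holonomy = initial angle + sum of enclosed defects (mod 2*pi), positive in the induced orientation
final angle = 0 + (5/4)*pi = (5/4)*pi (mod 2*pi)


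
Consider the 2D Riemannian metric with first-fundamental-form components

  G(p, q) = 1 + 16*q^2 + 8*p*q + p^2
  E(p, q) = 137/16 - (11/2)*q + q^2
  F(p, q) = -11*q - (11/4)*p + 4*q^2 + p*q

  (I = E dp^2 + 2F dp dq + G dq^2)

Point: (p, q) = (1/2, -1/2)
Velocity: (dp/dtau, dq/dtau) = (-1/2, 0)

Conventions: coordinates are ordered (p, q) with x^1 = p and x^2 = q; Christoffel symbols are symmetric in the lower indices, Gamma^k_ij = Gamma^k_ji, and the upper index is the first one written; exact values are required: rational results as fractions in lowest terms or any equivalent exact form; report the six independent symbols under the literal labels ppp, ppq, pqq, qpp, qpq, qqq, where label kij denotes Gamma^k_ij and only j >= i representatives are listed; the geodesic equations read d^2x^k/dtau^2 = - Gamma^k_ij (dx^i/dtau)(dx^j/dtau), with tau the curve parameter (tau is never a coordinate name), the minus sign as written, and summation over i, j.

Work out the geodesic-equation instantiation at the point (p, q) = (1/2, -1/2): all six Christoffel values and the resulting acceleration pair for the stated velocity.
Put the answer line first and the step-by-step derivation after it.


Answer: Gamma_ppp = 0, Gamma_ppq = -4/17, Gamma_pqq = -16/17, Gamma_qpp = 0, Gamma_qpq = -24/221, Gamma_qqq = -96/221; accelerations (d^2p/dtau^2, d^2q/dtau^2) = (0, 0)

E = 185/16, F = 39/8, G = 13/4 at the point
E_p = 0, E_q = -13/2, F_p = -13/4, F_q = -29/2, G_p = -3, G_q = -12
EG - F^2 = 221/16;  g^inv = (16/221) * [[13/4, -39/8], [-39/8, 185/16]]
first-kind symbols [ij,l] = (1/2)(d_i g_jl + d_j g_il - d_l g_ij): [pp,p] = E_p/2 = 0, [pp,q] = F_p - E_q/2 = 0, [pq,p] = E_q/2 = -13/4, [pq,q] = G_p/2 = -3/2, [qq,p] = F_q - G_p/2 = -13, [qq,q] = G_q/2 = -6
Gamma^p_ij = (G*[ij,p] - F*[ij,q])/(EG - F^2), Gamma^q_ij = (E*[ij,q] - F*[ij,p])/(EG - F^2)
Gamma_ppp = 0, Gamma_ppq = -4/17, Gamma_pqq = -16/17, Gamma_qpp = 0, Gamma_qpq = -24/221, Gamma_qqq = -96/221
d^2p/dtau^2 = -(Gamma_ppp*(-1/2)^2 + 2*Gamma_ppq*(-1/2)*(0) + Gamma_pqq*(0)^2) = 0
d^2q/dtau^2 = -(Gamma_qpp*(-1/2)^2 + 2*Gamma_qpq*(-1/2)*(0) + Gamma_qqq*(0)^2) = 0


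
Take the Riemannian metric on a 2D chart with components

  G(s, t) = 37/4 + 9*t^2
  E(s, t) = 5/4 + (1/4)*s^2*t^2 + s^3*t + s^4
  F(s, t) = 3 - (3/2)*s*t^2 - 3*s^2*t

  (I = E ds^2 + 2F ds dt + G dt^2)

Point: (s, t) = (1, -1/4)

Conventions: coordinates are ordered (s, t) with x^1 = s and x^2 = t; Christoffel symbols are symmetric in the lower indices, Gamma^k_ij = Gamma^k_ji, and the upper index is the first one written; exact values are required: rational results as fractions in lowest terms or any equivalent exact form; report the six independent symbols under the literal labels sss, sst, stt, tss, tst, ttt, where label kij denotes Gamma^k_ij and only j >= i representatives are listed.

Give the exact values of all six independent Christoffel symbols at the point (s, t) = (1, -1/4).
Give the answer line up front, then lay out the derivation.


Answer: Gamma_sss = 2143/1094, Gamma_sst = 1099/1641, Gamma_stt = -1182/547, Gamma_tss = -1381/2188, Gamma_tst = -273/1094, Gamma_ttt = 315/547

E = 129/64, F = 117/32, G = 157/16 at the point
E_s = 105/32, E_t = 7/8, F_s = 45/32, F_t = -9/4, G_s = 0, G_t = -9/2
EG - F^2 = 1641/256;  g^inv = (256/1641) * [[157/16, -117/32], [-117/32, 129/64]]
first-kind symbols [ij,l] = (1/2)(d_i g_jl + d_j g_il - d_l g_ij): [ss,s] = E_s/2 = 105/64, [ss,t] = F_s - E_t/2 = 31/32, [st,s] = E_t/2 = 7/16, [st,t] = G_s/2 = 0, [tt,s] = F_t - G_s/2 = -9/4, [tt,t] = G_t/2 = -9/4
Gamma^s_ij = (G*[ij,s] - F*[ij,t])/(EG - F^2), Gamma^t_ij = (E*[ij,t] - F*[ij,s])/(EG - F^2)


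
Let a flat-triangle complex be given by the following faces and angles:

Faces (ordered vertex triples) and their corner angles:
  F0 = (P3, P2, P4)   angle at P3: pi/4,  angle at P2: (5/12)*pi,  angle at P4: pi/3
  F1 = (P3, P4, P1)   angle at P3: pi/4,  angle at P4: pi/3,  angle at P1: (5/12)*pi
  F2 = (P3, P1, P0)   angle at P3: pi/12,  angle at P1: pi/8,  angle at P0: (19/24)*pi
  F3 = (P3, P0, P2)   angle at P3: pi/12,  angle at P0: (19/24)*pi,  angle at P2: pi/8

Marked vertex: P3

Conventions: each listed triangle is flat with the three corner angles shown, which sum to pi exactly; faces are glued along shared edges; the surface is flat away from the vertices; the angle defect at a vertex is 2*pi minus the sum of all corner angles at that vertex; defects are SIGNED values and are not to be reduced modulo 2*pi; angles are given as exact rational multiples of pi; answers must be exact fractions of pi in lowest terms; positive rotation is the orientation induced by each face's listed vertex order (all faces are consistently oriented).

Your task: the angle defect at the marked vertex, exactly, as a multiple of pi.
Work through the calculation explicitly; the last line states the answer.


Sum of corner angles at P3: (2/3)*pi
defect = 2*pi - (2/3)*pi

Answer: defect(P3) = (4/3)*pi


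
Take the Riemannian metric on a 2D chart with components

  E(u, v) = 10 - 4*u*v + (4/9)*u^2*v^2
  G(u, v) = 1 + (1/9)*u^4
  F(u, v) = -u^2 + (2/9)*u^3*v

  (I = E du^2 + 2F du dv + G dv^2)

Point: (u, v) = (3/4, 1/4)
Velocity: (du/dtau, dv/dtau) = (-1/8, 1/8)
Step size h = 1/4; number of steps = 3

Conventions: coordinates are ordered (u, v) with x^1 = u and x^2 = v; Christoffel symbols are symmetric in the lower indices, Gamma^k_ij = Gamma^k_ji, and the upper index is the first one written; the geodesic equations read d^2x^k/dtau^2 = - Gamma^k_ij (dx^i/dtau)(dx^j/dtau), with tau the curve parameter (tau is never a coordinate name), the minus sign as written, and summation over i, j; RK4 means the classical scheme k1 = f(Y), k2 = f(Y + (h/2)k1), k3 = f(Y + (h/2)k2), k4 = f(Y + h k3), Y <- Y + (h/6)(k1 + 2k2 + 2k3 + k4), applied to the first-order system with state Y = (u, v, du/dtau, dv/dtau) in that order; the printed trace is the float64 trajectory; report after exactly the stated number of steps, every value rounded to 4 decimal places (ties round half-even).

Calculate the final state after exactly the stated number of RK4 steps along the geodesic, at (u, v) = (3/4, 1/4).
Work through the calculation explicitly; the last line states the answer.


f(Y) = (du/dtau, dv/dtau, -Gamma^u_ij Y'^i Y'^j, -Gamma^v_ij Y'^i Y'^j) with the Gammas evaluated at the stage position; h = 0.250000; intermediate values shown to 6 dp
step 0: u = 0.7500, v = 0.2500, du/dtau = -0.1250, dv/dtau = 0.1250
step 1:
  k1: at (u, v) = (0.750000, 0.250000), (du/dtau, dv/dtau) = (-0.125000, 0.125000); Gamma_uuu = -0.051519, Gamma_uuv = -0.154557, Gamma_uvv = 0.000000, Gamma_vuu = 0.003360, Gamma_vuv = 0.010080, Gamma_vvv = 0.000000; k1 = (-0.125000, 0.125000, -0.004025, 0.000262)
  k2: at (u, v) = (0.734375, 0.265625), (du/dtau, dv/dtau) = (-0.125503, 0.125033); Gamma_uuu = -0.054830, Gamma_uuv = -0.151590, Gamma_uvv = 0.000000, Gamma_vuu = 0.003434, Gamma_vuv = 0.009495, Gamma_vvv = 0.000000; k2 = (-0.125503, 0.125033, -0.003894, 0.000244)
  k3: at (u, v) = (0.734312, 0.265629), (du/dtau, dv/dtau) = (-0.125487, 0.125030); Gamma_uuu = -0.054831, Gamma_uuv = -0.151577, Gamma_uvv = 0.000000, Gamma_vuu = 0.003434, Gamma_vuv = 0.009493, Gamma_vvv = 0.000000; k3 = (-0.125487, 0.125030, -0.003893, 0.000244)
  k4: at (u, v) = (0.718628, 0.281258), (du/dtau, dv/dtau) = (-0.125973, 0.125061); Gamma_uuu = -0.058148, Gamma_uuv = -0.148572, Gamma_uvv = 0.000000, Gamma_vuu = 0.003494, Gamma_vuv = 0.008926, Gamma_vvv = 0.000000; k4 = (-0.125973, 0.125061, -0.003759, 0.000226)
  Y <- Y + (h/6)(k1 + 2k2 + 2k3 + k4): u = 0.7186, v = 0.2813, du/dtau = -0.1260, dv/dtau = 0.1251
step 2:
  k1: at (u, v) = (0.718627, 0.281258), (du/dtau, dv/dtau) = (-0.125973, 0.125061); Gamma_uuu = -0.058148, Gamma_uuv = -0.148572, Gamma_uvv = 0.000000, Gamma_vuu = 0.003493, Gamma_vuv = 0.008926, Gamma_vvv = 0.000000; k1 = (-0.125973, 0.125061, -0.003759, 0.000226)
  k2: at (u, v) = (0.702880, 0.296890), (du/dtau, dv/dtau) = (-0.126443, 0.125089); Gamma_uuu = -0.061470, Gamma_uuv = -0.145528, Gamma_uvv = 0.000000, Gamma_vuu = 0.003538, Gamma_vuv = 0.008377, Gamma_vvv = 0.000000; k2 = (-0.126443, 0.125089, -0.003621, 0.000208)
  k3: at (u, v) = (0.702822, 0.296894), (du/dtau, dv/dtau) = (-0.126426, 0.125087); Gamma_uuu = -0.061470, Gamma_uuv = -0.145516, Gamma_uvv = 0.000000, Gamma_vuu = 0.003538, Gamma_vuv = 0.008375, Gamma_vvv = 0.000000; k3 = (-0.126426, 0.125087, -0.003620, 0.000208)
  k4: at (u, v) = (0.687021, 0.312530), (du/dtau, dv/dtau) = (-0.126878, 0.125113); Gamma_uuu = -0.064795, Gamma_uuv = -0.142437, Gamma_uvv = 0.000000, Gamma_vuu = 0.003568, Gamma_vuv = 0.007844, Gamma_vvv = 0.000000; k4 = (-0.126878, 0.125113, -0.003479, 0.000192)
  Y <- Y + (h/6)(k1 + 2k2 + 2k3 + k4): u = 0.6870, v = 0.3125, du/dtau = -0.1269, dv/dtau = 0.1251
step 3:
  k1: at (u, v) = (0.687019, 0.312530), (du/dtau, dv/dtau) = (-0.126878, 0.125113); Gamma_uuu = -0.064795, Gamma_uuv = -0.142437, Gamma_uvv = 0.000000, Gamma_vuu = 0.003568, Gamma_vuv = 0.007844, Gamma_vvv = 0.000000; k1 = (-0.126878, 0.125113, -0.003479, 0.000192)
  k2: at (u, v) = (0.671159, 0.328169), (du/dtau, dv/dtau) = (-0.127313, 0.125137); Gamma_uuu = -0.068123, Gamma_uuv = -0.139322, Gamma_uvv = 0.000000, Gamma_vuu = 0.003585, Gamma_vuv = 0.007332, Gamma_vvv = 0.000000; k2 = (-0.127313, 0.125137, -0.003335, 0.000176)
  k3: at (u, v) = (0.671105, 0.328172), (du/dtau, dv/dtau) = (-0.127295, 0.125135); Gamma_uuu = -0.068123, Gamma_uuv = -0.139310, Gamma_uvv = 0.000000, Gamma_vuu = 0.003584, Gamma_vuv = 0.007330, Gamma_vvv = 0.000000; k3 = (-0.127295, 0.125135, -0.003334, 0.000175)
  k4: at (u, v) = (0.655195, 0.343814), (du/dtau, dv/dtau) = (-0.127712, 0.125157); Gamma_uuu = -0.071451, Gamma_uuv = -0.136163, Gamma_uvv = 0.000000, Gamma_vuu = 0.003588, Gamma_vuv = 0.006837, Gamma_vvv = 0.000000; k4 = (-0.127712, 0.125157, -0.003187, 0.000160)
  Y <- Y + (h/6)(k1 + 2k2 + 2k3 + k4): u = 0.6552, v = 0.3438, du/dtau = -0.1277, dv/dtau = 0.1252

Answer: u = 0.6552, v = 0.3438, du/dtau = -0.1277, dv/dtau = 0.1252


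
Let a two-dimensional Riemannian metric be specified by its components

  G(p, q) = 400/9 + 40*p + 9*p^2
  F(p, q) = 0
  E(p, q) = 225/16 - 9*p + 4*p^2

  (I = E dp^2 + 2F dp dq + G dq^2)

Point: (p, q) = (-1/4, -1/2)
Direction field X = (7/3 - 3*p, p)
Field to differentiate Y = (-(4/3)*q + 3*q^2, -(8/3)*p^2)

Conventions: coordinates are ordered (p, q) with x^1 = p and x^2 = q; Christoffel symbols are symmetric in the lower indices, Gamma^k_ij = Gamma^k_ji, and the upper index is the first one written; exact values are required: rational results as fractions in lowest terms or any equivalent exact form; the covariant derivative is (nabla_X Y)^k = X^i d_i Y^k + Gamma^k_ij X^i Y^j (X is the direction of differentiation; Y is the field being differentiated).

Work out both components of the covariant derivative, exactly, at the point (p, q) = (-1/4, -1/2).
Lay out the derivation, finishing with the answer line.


E = 265/16, F = 0, G = 5041/144 at the point
E_p = -11, E_q = 0, F_p = 0, F_q = 0, G_p = 71/2, G_q = 0
EG - F^2 = 1335865/2304;  g^inv = (2304/1335865) * [[5041/144, 0], [0, 265/16]]
first-kind symbols [ij,l] = (1/2)(d_i g_jl + d_j g_il - d_l g_ij): [pp,p] = E_p/2 = -11/2, [pp,q] = F_p - E_q/2 = 0, [pq,p] = E_q/2 = 0, [pq,q] = G_p/2 = 71/4, [qq,p] = F_q - G_p/2 = -71/4, [qq,q] = G_q/2 = 0
Gamma^p_ij = (G*[ij,p] - F*[ij,q])/(EG - F^2), Gamma^q_ij = (E*[ij,q] - F*[ij,p])/(EG - F^2)
Gamma_ppp = -88/265, Gamma_ppq = 0, Gamma_pqq = -284/265, Gamma_qpp = 0, Gamma_qpq = 36/71, Gamma_qqq = 0
X = (37/12, -1/4), Y = (17/12, -1/6) at the point

Answer: (nabla_X Y)^p = -3929/9540, (nabla_X Y)^q = 9383/2556


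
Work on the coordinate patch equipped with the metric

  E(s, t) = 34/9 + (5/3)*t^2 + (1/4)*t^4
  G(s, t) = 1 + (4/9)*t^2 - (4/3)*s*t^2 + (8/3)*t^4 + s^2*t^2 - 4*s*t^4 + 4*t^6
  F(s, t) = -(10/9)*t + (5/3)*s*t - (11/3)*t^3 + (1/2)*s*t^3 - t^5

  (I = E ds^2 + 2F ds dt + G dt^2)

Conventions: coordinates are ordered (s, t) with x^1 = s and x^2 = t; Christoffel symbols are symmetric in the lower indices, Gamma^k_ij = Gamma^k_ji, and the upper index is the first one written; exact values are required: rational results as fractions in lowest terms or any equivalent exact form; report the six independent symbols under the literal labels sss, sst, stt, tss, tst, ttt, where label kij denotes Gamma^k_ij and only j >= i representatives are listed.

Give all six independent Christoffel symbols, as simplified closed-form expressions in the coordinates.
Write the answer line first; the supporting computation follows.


Answer: Gamma_sss = 0, Gamma_sst = (18*t^3 + 60*t)/(36*s^2*t^2 - 144*s*t^4 - 48*s*t^2 + 144*t^6 + 105*t^4 + 76*t^2 + 136), Gamma_stt = (18*s*t^2 + 60*s - 108*t^4 - 372*t^2 - 40)/(36*s^2*t^2 - 144*s*t^4 - 48*s*t^2 + 144*t^6 + 105*t^4 + 76*t^2 + 136), Gamma_tss = 0, Gamma_tst = (36*s*t^2 - 72*t^4 - 24*t^2)/(36*s^2*t^2 - 144*s*t^4 - 48*s*t^2 + 144*t^6 + 105*t^4 + 76*t^2 + 136), Gamma_ttt = (36*s^2*t - 288*s*t^3 - 48*s*t + 432*t^5 + 192*t^3 + 16*t)/(36*s^2*t^2 - 144*s*t^4 - 48*s*t^2 + 144*t^6 + 105*t^4 + 76*t^2 + 136)

E = 34/9 + (5/3)*t^2 + (1/4)*t^4; F = -(10/9)*t + (5/3)*s*t - (11/3)*t^3 + (1/2)*s*t^3 - t^5; G = 1 + (4/9)*t^2 - (4/3)*s*t^2 + (8/3)*t^4 + s^2*t^2 - 4*s*t^4 + 4*t^6
Gamma^k_ij = (1/2) g^{kl} (d_i g_jl + d_j g_il - d_l g_ij), with g^inv = (1/(EG-F^2)) [[G, -F], [-F, E]]
first partials: E_s = 0, E_t = (10/3)*t + t^3, F_s = (5/3)*t + (1/2)*t^3, F_t = -10/9 + (5/3)*s - 11*t^2 + (3/2)*s*t^2 - 5*t^4, G_s = -(4/3)*t^2 + 2*s*t^2 - 4*t^4, G_t = (8/9)*t - (8/3)*s*t + (32/3)*t^3 + 2*s^2*t - 16*s*t^3 + 24*t^5
D = EG - F^2 = 34/9 + (19/9)*t^2 - (4/3)*s*t^2 + (35/12)*t^4 + s^2*t^2 - 4*s*t^4 + 4*t^6
expanded: Gamma^s_ss = (G E_s - 2F F_s + F E_t)/(2D), Gamma^s_st = (G E_t - F G_s)/(2D), Gamma^s_tt = (2G F_t - G G_s - F G_t)/(2D), Gamma^t_ss = (2E F_s - E E_t - F E_s)/(2D), Gamma^t_st = (E G_s - F E_t)/(2D), Gamma^t_tt = (E G_t - 2F F_t + F G_s)/(2D); substitute and cancel common factors


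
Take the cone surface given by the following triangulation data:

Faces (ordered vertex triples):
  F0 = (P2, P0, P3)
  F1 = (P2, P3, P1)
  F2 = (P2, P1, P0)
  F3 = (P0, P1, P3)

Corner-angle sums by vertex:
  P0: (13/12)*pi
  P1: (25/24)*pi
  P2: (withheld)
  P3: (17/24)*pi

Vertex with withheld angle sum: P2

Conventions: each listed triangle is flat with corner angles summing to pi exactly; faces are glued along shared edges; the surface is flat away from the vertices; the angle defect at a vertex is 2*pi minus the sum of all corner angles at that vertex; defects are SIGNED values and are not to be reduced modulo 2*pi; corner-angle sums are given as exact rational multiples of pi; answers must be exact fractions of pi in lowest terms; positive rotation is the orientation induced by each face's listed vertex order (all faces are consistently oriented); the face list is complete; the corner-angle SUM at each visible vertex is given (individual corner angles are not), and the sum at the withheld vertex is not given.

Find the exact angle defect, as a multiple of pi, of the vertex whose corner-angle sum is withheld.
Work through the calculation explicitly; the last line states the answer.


V = 4, E = 6, F = 4; chi = V - E + F = 2
Gauss-Bonnet: total defect = 2*pi*chi = 4*pi; visible defects sum to (19/6)*pi

Answer: defect(P2) = (5/6)*pi


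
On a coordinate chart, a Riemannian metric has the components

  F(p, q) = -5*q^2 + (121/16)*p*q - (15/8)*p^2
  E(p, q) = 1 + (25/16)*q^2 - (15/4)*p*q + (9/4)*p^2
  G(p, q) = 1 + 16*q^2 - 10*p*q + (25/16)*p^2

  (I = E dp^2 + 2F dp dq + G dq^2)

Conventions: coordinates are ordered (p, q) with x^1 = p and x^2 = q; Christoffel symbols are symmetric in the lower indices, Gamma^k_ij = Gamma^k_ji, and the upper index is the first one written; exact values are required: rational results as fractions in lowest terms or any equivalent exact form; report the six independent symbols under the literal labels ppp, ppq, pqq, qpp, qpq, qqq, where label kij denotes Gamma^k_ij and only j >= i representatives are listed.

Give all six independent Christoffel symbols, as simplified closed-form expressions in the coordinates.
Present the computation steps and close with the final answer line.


E = 1 + (25/16)*q^2 - (15/4)*p*q + (9/4)*p^2; F = -5*q^2 + (121/16)*p*q - (15/8)*p^2; G = 1 + 16*q^2 - 10*p*q + (25/16)*p^2
Gamma^k_ij = (1/2) g^{kl} (d_i g_jl + d_j g_il - d_l g_ij), with g^inv = (1/(EG-F^2)) [[G, -F], [-F, E]]
first partials: E_p = -(15/4)*q + (9/2)*p, E_q = (25/8)*q - (15/4)*p, F_p = (121/16)*q - (15/4)*p, F_q = -10*q + (121/16)*p, G_p = -10*q + (25/8)*p, G_q = 32*q - 10*p
D = EG - F^2 = 1 + (281/16)*q^2 - (55/4)*p*q + (61/16)*p^2
expanded: Gamma^p_pp = (G E_p - 2F F_p + F E_q)/(2D), Gamma^p_pq = (G E_q - F G_p)/(2D), Gamma^p_qq = (2G F_q - G G_p - F G_q)/(2D), Gamma^q_pp = (2E F_p - E E_q - F E_p)/(2D), Gamma^q_pq = (E G_p - F E_q)/(2D), Gamma^q_qq = (E G_q - 2F F_q + F G_p)/(2D); substitute and cancel common factors

Answer: Gamma_ppp = (36*p - 30*q)/(61*p^2 - 220*p*q + 281*q^2 + 16), Gamma_ppq = (-30*p + 25*q)/(61*p^2 - 220*p*q + 281*q^2 + 16), Gamma_pqq = (96*p - 80*q)/(61*p^2 - 220*p*q + 281*q^2 + 16), Gamma_qpp = (-30*p + 96*q)/(61*p^2 - 220*p*q + 281*q^2 + 16), Gamma_qpq = (25*p - 80*q)/(61*p^2 - 220*p*q + 281*q^2 + 16), Gamma_qqq = (-80*p + 256*q)/(61*p^2 - 220*p*q + 281*q^2 + 16)


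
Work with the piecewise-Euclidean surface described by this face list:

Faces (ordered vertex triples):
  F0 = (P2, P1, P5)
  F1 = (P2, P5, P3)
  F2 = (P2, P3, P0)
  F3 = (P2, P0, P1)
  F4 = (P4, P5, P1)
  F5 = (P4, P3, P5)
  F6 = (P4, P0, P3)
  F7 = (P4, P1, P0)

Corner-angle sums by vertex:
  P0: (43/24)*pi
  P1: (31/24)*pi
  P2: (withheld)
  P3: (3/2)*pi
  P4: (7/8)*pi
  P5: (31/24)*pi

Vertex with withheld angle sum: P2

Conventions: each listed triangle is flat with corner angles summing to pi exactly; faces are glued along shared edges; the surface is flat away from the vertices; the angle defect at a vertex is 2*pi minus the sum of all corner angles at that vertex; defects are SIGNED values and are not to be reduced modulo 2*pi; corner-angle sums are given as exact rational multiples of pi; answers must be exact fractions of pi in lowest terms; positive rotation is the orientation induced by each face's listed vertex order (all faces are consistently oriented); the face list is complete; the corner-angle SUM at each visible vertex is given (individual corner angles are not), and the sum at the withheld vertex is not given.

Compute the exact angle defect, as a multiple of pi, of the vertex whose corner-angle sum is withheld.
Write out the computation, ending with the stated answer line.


V = 6, E = 12, F = 8; chi = V - E + F = 2
Gauss-Bonnet: total defect = 2*pi*chi = 4*pi; visible defects sum to (13/4)*pi

Answer: defect(P2) = (3/4)*pi


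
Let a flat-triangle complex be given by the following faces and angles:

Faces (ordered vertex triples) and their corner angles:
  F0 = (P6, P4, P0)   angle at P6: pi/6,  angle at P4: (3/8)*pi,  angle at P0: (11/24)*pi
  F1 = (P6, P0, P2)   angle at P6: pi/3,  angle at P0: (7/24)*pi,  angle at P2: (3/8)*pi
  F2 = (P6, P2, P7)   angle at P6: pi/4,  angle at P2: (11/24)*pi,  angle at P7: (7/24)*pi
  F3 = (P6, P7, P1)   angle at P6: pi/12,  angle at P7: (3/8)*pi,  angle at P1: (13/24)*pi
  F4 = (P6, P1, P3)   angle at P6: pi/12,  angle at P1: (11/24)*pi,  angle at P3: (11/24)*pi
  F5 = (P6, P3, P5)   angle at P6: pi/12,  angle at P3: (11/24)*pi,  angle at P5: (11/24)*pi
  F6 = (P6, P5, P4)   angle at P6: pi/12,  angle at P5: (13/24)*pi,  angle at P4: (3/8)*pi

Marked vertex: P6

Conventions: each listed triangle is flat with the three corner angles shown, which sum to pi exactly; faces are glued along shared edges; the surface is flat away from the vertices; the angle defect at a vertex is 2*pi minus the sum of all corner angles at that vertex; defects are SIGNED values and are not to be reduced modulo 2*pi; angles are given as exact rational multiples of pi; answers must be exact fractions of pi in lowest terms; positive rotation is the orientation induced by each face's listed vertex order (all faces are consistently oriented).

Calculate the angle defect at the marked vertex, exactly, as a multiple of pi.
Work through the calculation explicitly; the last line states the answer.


Sum of corner angles at P6: (13/12)*pi
defect = 2*pi - (13/12)*pi

Answer: defect(P6) = (11/12)*pi
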